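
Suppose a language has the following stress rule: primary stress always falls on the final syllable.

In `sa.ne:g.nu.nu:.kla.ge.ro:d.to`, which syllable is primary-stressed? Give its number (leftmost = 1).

8

The word has 8 syllables; the final syllable is syllable 8 (to).
Primary stress: syllable 8 → sa.ne:g.nu.nu:.kla.ge.ro:d.ˈto.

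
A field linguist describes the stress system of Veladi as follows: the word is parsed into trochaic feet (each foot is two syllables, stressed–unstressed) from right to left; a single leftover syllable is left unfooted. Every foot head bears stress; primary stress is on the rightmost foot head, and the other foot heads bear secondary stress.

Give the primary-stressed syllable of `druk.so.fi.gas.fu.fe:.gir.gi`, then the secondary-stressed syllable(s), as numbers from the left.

Parse right to left into trochaic (ˈσσ) feet: (ˈdruk.so) (ˈfi.gas) (ˈfu.fe:) (ˈgir.gi).
Foot heads (stressed positions): 1, 3, 5, 7.
End Rule Rightmost: primary stress on the rightmost head = syllable 7.
Secondary stress on 1, 3, 5: ˌdruk.so.ˌfi.gas.ˌfu.fe:.ˈgir.gi.

primary 7, secondary 1, 3, 5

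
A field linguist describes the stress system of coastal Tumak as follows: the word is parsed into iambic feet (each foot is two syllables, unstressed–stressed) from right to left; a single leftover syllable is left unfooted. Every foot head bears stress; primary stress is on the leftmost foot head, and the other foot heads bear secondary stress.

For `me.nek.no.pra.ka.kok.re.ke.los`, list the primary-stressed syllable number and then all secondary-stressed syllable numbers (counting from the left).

primary 3, secondary 5, 7, 9

Parse right to left into iambic (σˈσ) feet: me (nek.ˈno) (pra.ˈka) (kok.ˈre) (ke.ˈlos). Syllable 1 is left unfooted.
Foot heads (stressed positions): 3, 5, 7, 9.
End Rule Leftmost: primary stress on the leftmost head = syllable 3.
Secondary stress on 5, 7, 9: me.nek.ˈno.pra.ˌka.kok.ˌre.ke.ˌlos.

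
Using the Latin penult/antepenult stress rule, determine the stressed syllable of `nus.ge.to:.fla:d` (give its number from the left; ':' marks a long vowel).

3

Classical Latin: stress the penult if heavy (long vowel or closed), else the antepenult.
Weights: 2 ge L, 3 to: H, 4 fla:d H.
The penult (syllable 3, to:) is heavy, so it takes stress.
Stress on syllable 3: nus.ge.ˈto:.fla:d.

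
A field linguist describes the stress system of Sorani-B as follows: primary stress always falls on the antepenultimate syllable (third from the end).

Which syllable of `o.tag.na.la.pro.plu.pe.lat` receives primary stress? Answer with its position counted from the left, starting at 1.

The word has 8 syllables; the antepenultimate syllable (third from the end) is syllable 6 (plu).
Primary stress: syllable 6 → o.tag.na.la.pro.ˈplu.pe.lat.

6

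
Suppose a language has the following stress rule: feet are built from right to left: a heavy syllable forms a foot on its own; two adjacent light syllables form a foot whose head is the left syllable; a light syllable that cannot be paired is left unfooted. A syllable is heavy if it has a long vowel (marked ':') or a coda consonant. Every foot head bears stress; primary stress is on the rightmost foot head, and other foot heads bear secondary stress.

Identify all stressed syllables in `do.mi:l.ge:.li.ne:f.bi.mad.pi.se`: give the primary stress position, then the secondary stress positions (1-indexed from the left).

primary 8, secondary 2, 3, 5, 7

Weights: 1 do L, 2 mi:l H, 3 ge: H, 4 li L, 5 ne:f H, 6 bi L, 7 mad H, 8 pi L, 9 se L.
Parse right to left (heavy = foot alone; LL = one foot; stranded L unfooted): do (ˈmi:l) (ˈge:) li (ˈne:f) bi (ˈmad) (ˈpi.se).
Foot heads: 2, 3, 5, 7, 8.
Primary stress on the rightmost head = syllable 8.
Secondary stress on 2, 3, 5, 7: do.ˌmi:l.ˌge:.li.ˌne:f.bi.ˌmad.ˈpi.se.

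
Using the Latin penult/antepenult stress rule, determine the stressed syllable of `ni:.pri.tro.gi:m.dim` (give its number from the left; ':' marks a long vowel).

Classical Latin: stress the penult if heavy (long vowel or closed), else the antepenult.
Weights: 3 tro L, 4 gi:m H, 5 dim H.
The penult (syllable 4, gi:m) is heavy, so it takes stress.
Stress on syllable 4: ni:.pri.tro.ˈgi:m.dim.

4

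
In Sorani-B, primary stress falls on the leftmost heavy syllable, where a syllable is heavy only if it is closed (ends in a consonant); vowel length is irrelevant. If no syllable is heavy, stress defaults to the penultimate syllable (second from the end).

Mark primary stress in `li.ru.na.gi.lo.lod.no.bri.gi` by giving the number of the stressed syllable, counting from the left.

6

Weights: 1 li L, 2 ru L, 3 na L, 4 gi L, 5 lo L, 6 lod H, 7 no L, 8 bri L, 9 gi L.
Heavy syllables in the domain: 6. The leftmost is syllable 6 (lod).
Primary stress: syllable 6 → li.ru.na.gi.lo.ˈlod.no.bri.gi.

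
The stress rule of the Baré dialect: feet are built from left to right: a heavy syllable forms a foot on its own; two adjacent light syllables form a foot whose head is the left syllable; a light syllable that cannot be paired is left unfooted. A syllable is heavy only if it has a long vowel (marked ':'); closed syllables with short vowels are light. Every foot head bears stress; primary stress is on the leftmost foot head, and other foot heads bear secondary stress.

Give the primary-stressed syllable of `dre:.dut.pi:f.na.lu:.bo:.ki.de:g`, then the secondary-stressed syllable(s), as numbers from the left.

primary 1, secondary 3, 5, 6, 8

Weights: 1 dre: H, 2 dut L, 3 pi:f H, 4 na L, 5 lu: H, 6 bo: H, 7 ki L, 8 de:g H.
Parse left to right (heavy = foot alone; LL = one foot; stranded L unfooted): (ˈdre:) dut (ˈpi:f) na (ˈlu:) (ˈbo:) ki (ˈde:g).
Foot heads: 1, 3, 5, 6, 8.
Primary stress on the leftmost head = syllable 1.
Secondary stress on 3, 5, 6, 8: ˈdre:.dut.ˌpi:f.na.ˌlu:.ˌbo:.ki.ˌde:g.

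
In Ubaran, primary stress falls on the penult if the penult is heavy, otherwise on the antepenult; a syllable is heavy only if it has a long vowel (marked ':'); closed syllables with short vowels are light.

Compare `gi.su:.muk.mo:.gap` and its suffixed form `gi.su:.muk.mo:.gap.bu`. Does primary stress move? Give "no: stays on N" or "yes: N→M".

no: stays on 4

Base `gi.su:.muk.mo:.gap` (5 syllables):
  Weights: 3 muk L, 4 mo: H, 5 gap L.
  The penult (syllable 4, mo:) is heavy, so it takes stress.
  → primary stress on syllable 4.
Suffixed `gi.su:.muk.mo:.gap.bu` (6 syllables):
  Weights: 4 mo: H, 5 gap L, 6 bu L.
  The penult (syllable 5, gap) is light, so stress falls on the antepenult (syllable 4, mo:).
  → primary stress on syllable 4.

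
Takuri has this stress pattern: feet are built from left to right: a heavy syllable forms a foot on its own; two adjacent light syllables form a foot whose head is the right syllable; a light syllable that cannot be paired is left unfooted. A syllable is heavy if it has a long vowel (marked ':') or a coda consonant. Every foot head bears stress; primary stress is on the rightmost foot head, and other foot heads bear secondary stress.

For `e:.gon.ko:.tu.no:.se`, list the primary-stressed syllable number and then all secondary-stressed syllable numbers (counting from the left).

primary 5, secondary 1, 2, 3

Weights: 1 e: H, 2 gon H, 3 ko: H, 4 tu L, 5 no: H, 6 se L.
Parse left to right (heavy = foot alone; LL = one foot; stranded L unfooted): (ˈe:) (ˈgon) (ˈko:) tu (ˈno:) se.
Foot heads: 1, 2, 3, 5.
Primary stress on the rightmost head = syllable 5.
Secondary stress on 1, 2, 3: ˌe:.ˌgon.ˌko:.tu.ˈno:.se.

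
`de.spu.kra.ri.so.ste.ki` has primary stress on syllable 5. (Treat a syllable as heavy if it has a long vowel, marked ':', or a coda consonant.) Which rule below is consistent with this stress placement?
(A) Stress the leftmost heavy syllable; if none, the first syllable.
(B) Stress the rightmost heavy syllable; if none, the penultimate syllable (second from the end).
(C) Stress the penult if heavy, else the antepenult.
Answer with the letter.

Rule A → syllable 1 (observed: 5).
Rule B → syllable 6 (observed: 5).
Rule C → syllable 5 ✓.

C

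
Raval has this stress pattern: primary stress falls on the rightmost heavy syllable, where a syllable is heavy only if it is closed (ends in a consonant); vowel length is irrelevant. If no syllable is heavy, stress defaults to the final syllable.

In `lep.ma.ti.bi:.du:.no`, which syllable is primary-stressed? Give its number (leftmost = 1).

1

Weights: 1 lep H, 2 ma L, 3 ti L, 4 bi: L, 5 du: L, 6 no L.
Heavy syllables in the domain: 1. The rightmost is syllable 1 (lep).
Primary stress: syllable 1 → ˈlep.ma.ti.bi:.du:.no.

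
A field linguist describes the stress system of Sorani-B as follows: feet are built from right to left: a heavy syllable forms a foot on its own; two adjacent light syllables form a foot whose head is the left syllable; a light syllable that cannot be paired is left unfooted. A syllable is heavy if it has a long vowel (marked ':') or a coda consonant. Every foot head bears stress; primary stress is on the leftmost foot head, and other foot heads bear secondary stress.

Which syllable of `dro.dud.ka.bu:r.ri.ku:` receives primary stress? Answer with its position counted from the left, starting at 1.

Weights: 1 dro L, 2 dud H, 3 ka L, 4 bu:r H, 5 ri L, 6 ku: H.
Parse right to left (heavy = foot alone; LL = one foot; stranded L unfooted): dro (ˈdud) ka (ˈbu:r) ri (ˈku:).
Foot heads: 2, 4, 6.
Primary stress on the leftmost head = syllable 2.
Primary stress: syllable 2 → dro.ˈdud.ka.bu:r.ri.ku:.

2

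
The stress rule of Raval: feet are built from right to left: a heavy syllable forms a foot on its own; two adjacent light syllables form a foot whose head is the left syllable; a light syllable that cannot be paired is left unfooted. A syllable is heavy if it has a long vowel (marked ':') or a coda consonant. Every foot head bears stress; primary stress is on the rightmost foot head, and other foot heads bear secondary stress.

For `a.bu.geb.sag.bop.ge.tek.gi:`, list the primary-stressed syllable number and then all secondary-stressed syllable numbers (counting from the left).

Weights: 1 a L, 2 bu L, 3 geb H, 4 sag H, 5 bop H, 6 ge L, 7 tek H, 8 gi: H.
Parse right to left (heavy = foot alone; LL = one foot; stranded L unfooted): (ˈa.bu) (ˈgeb) (ˈsag) (ˈbop) ge (ˈtek) (ˈgi:).
Foot heads: 1, 3, 4, 5, 7, 8.
Primary stress on the rightmost head = syllable 8.
Secondary stress on 1, 3, 4, 5, 7: ˌa.bu.ˌgeb.ˌsag.ˌbop.ge.ˌtek.ˈgi:.

primary 8, secondary 1, 3, 4, 5, 7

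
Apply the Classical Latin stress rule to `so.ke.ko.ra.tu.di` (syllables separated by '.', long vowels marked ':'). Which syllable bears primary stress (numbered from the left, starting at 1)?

4

Classical Latin: stress the penult if heavy (long vowel or closed), else the antepenult.
Weights: 4 ra L, 5 tu L, 6 di L.
The penult (syllable 5, tu) is light, so stress falls on the antepenult (syllable 4, ra).
Stress on syllable 4: so.ke.ko.ˈra.tu.di.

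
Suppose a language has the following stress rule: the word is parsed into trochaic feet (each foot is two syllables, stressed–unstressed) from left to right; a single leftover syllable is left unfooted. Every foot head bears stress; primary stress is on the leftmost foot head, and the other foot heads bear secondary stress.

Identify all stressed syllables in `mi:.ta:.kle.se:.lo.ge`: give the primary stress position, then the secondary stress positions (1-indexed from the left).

primary 1, secondary 3, 5

Parse left to right into trochaic (ˈσσ) feet: (ˈmi:.ta:) (ˈkle.se:) (ˈlo.ge).
Foot heads (stressed positions): 1, 3, 5.
End Rule Leftmost: primary stress on the leftmost head = syllable 1.
Secondary stress on 3, 5: ˈmi:.ta:.ˌkle.se:.ˌlo.ge.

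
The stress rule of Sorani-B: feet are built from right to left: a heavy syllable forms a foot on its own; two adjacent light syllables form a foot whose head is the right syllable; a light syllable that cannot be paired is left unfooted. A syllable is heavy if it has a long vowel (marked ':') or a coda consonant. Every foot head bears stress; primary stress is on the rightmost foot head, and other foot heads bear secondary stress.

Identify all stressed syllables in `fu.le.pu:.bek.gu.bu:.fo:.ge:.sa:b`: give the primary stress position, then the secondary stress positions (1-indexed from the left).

primary 9, secondary 2, 3, 4, 6, 7, 8

Weights: 1 fu L, 2 le L, 3 pu: H, 4 bek H, 5 gu L, 6 bu: H, 7 fo: H, 8 ge: H, 9 sa:b H.
Parse right to left (heavy = foot alone; LL = one foot; stranded L unfooted): (fu.ˈle) (ˈpu:) (ˈbek) gu (ˈbu:) (ˈfo:) (ˈge:) (ˈsa:b).
Foot heads: 2, 3, 4, 6, 7, 8, 9.
Primary stress on the rightmost head = syllable 9.
Secondary stress on 2, 3, 4, 6, 7, 8: fu.ˌle.ˌpu:.ˌbek.gu.ˌbu:.ˌfo:.ˌge:.ˈsa:b.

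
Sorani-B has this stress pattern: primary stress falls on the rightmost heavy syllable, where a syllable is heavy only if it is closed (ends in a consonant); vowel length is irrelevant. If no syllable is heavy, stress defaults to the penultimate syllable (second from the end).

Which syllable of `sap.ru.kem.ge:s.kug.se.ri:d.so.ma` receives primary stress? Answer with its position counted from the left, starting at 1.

7

Weights: 1 sap H, 2 ru L, 3 kem H, 4 ge:s H, 5 kug H, 6 se L, 7 ri:d H, 8 so L, 9 ma L.
Heavy syllables in the domain: 1, 3, 4, 5, 7. The rightmost is syllable 7 (ri:d).
Primary stress: syllable 7 → sap.ru.kem.ge:s.kug.se.ˈri:d.so.ma.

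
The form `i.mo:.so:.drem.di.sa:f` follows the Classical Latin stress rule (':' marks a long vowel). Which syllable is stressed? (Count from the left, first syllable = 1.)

Classical Latin: stress the penult if heavy (long vowel or closed), else the antepenult.
Weights: 4 drem H, 5 di L, 6 sa:f H.
The penult (syllable 5, di) is light, so stress falls on the antepenult (syllable 4, drem).
Stress on syllable 4: i.mo:.so:.ˈdrem.di.sa:f.

4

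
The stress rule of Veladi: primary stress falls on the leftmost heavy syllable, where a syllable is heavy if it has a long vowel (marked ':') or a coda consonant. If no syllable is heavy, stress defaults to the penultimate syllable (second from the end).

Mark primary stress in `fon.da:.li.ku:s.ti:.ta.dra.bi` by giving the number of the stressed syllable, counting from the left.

1

Weights: 1 fon H, 2 da: H, 3 li L, 4 ku:s H, 5 ti: H, 6 ta L, 7 dra L, 8 bi L.
Heavy syllables in the domain: 1, 2, 4, 5. The leftmost is syllable 1 (fon).
Primary stress: syllable 1 → ˈfon.da:.li.ku:s.ti:.ta.dra.bi.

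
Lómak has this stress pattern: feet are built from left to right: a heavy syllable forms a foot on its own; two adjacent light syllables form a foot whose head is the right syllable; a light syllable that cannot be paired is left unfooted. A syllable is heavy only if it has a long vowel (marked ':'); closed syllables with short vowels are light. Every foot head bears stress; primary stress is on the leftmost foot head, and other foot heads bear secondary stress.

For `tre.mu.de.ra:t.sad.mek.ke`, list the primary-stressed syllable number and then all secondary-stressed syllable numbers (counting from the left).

Weights: 1 tre L, 2 mu L, 3 de L, 4 ra:t H, 5 sad L, 6 mek L, 7 ke L.
Parse left to right (heavy = foot alone; LL = one foot; stranded L unfooted): (tre.ˈmu) de (ˈra:t) (sad.ˈmek) ke.
Foot heads: 2, 4, 6.
Primary stress on the leftmost head = syllable 2.
Secondary stress on 4, 6: tre.ˈmu.de.ˌra:t.sad.ˌmek.ke.

primary 2, secondary 4, 6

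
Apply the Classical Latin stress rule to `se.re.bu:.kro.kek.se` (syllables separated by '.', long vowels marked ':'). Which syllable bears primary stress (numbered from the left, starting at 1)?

5

Classical Latin: stress the penult if heavy (long vowel or closed), else the antepenult.
Weights: 4 kro L, 5 kek H, 6 se L.
The penult (syllable 5, kek) is heavy, so it takes stress.
Stress on syllable 5: se.re.bu:.kro.ˈkek.se.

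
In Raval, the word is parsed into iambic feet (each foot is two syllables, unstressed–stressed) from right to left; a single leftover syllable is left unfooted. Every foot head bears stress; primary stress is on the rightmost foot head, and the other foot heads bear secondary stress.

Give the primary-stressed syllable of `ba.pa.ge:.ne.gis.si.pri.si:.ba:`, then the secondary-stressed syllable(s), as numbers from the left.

primary 9, secondary 3, 5, 7

Parse right to left into iambic (σˈσ) feet: ba (pa.ˈge:) (ne.ˈgis) (si.ˈpri) (si:.ˈba:). Syllable 1 is left unfooted.
Foot heads (stressed positions): 3, 5, 7, 9.
End Rule Rightmost: primary stress on the rightmost head = syllable 9.
Secondary stress on 3, 5, 7: ba.pa.ˌge:.ne.ˌgis.si.ˌpri.si:.ˈba:.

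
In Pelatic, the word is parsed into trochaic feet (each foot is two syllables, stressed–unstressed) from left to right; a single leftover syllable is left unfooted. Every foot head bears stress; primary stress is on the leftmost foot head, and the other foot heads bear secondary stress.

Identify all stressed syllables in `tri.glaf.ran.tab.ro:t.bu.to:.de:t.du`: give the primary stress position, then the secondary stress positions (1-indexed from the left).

primary 1, secondary 3, 5, 7

Parse left to right into trochaic (ˈσσ) feet: (ˈtri.glaf) (ˈran.tab) (ˈro:t.bu) (ˈto:.de:t) du. Syllable 9 is left unfooted.
Foot heads (stressed positions): 1, 3, 5, 7.
End Rule Leftmost: primary stress on the leftmost head = syllable 1.
Secondary stress on 3, 5, 7: ˈtri.glaf.ˌran.tab.ˌro:t.bu.ˌto:.de:t.du.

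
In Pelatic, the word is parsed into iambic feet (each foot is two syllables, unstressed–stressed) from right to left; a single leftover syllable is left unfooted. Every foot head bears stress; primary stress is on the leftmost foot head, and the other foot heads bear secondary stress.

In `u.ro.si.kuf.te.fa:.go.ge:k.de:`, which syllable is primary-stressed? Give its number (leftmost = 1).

3

Parse right to left into iambic (σˈσ) feet: u (ro.ˈsi) (kuf.ˈte) (fa:.ˈgo) (ge:k.ˈde:). Syllable 1 is left unfooted.
Foot heads (stressed positions): 3, 5, 7, 9.
End Rule Leftmost: primary stress on the leftmost head = syllable 3.
Primary stress: syllable 3 → u.ro.ˈsi.kuf.te.fa:.go.ge:k.de:.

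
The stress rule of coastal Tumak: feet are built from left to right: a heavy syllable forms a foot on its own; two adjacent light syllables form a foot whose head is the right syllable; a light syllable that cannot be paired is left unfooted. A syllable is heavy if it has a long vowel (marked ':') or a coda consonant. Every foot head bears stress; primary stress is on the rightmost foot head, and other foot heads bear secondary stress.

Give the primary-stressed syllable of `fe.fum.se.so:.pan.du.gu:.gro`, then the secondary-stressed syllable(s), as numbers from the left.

Weights: 1 fe L, 2 fum H, 3 se L, 4 so: H, 5 pan H, 6 du L, 7 gu: H, 8 gro L.
Parse left to right (heavy = foot alone; LL = one foot; stranded L unfooted): fe (ˈfum) se (ˈso:) (ˈpan) du (ˈgu:) gro.
Foot heads: 2, 4, 5, 7.
Primary stress on the rightmost head = syllable 7.
Secondary stress on 2, 4, 5: fe.ˌfum.se.ˌso:.ˌpan.du.ˈgu:.gro.

primary 7, secondary 2, 4, 5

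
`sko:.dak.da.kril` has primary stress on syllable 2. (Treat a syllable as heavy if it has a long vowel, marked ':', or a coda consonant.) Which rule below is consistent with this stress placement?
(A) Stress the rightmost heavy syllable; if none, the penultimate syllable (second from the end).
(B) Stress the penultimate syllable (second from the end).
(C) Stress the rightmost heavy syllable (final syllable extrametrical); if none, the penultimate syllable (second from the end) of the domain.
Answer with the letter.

C

Rule A → syllable 4 (observed: 2).
Rule B → syllable 3 (observed: 2).
Rule C → syllable 2 ✓.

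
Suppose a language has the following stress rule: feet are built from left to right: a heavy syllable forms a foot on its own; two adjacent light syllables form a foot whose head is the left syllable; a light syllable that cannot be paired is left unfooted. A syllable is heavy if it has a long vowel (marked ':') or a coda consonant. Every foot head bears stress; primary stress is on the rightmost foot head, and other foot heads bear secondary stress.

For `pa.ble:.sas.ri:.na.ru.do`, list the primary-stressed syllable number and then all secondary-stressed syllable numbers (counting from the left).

Weights: 1 pa L, 2 ble: H, 3 sas H, 4 ri: H, 5 na L, 6 ru L, 7 do L.
Parse left to right (heavy = foot alone; LL = one foot; stranded L unfooted): pa (ˈble:) (ˈsas) (ˈri:) (ˈna.ru) do.
Foot heads: 2, 3, 4, 5.
Primary stress on the rightmost head = syllable 5.
Secondary stress on 2, 3, 4: pa.ˌble:.ˌsas.ˌri:.ˈna.ru.do.

primary 5, secondary 2, 3, 4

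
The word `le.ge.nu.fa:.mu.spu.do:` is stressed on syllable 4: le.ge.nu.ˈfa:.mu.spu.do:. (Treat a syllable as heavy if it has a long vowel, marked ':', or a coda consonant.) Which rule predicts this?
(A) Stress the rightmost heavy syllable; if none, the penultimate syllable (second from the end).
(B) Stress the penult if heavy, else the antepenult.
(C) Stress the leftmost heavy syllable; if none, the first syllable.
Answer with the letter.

C

Rule A → syllable 7 (observed: 4).
Rule B → syllable 5 (observed: 4).
Rule C → syllable 4 ✓.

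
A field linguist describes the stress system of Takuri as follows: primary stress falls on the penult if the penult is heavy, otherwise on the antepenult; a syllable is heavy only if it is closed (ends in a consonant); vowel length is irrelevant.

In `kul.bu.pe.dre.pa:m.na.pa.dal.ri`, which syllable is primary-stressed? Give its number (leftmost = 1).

Weights: 7 pa L, 8 dal H, 9 ri L.
The penult (syllable 8, dal) is heavy, so it takes stress.
Primary stress: syllable 8 → kul.bu.pe.dre.pa:m.na.pa.ˈdal.ri.

8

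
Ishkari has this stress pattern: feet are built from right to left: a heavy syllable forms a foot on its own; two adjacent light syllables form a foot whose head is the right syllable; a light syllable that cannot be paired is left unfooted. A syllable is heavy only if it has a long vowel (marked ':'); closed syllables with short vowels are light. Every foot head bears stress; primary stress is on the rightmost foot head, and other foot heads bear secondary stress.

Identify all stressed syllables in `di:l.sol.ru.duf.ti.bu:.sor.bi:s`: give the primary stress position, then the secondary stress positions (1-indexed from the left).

primary 8, secondary 1, 3, 5, 6

Weights: 1 di:l H, 2 sol L, 3 ru L, 4 duf L, 5 ti L, 6 bu: H, 7 sor L, 8 bi:s H.
Parse right to left (heavy = foot alone; LL = one foot; stranded L unfooted): (ˈdi:l) (sol.ˈru) (duf.ˈti) (ˈbu:) sor (ˈbi:s).
Foot heads: 1, 3, 5, 6, 8.
Primary stress on the rightmost head = syllable 8.
Secondary stress on 1, 3, 5, 6: ˌdi:l.sol.ˌru.duf.ˌti.ˌbu:.sor.ˈbi:s.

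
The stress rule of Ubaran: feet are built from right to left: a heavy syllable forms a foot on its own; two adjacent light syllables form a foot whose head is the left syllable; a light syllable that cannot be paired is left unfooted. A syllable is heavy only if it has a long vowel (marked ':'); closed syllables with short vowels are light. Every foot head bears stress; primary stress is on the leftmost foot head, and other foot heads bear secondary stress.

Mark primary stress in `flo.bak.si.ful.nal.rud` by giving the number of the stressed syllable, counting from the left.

Weights: 1 flo L, 2 bak L, 3 si L, 4 ful L, 5 nal L, 6 rud L.
Parse right to left (heavy = foot alone; LL = one foot; stranded L unfooted): (ˈflo.bak) (ˈsi.ful) (ˈnal.rud).
Foot heads: 1, 3, 5.
Primary stress on the leftmost head = syllable 1.
Primary stress: syllable 1 → ˈflo.bak.si.ful.nal.rud.

1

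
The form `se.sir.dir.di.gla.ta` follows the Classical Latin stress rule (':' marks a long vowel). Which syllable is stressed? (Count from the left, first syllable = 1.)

4

Classical Latin: stress the penult if heavy (long vowel or closed), else the antepenult.
Weights: 4 di L, 5 gla L, 6 ta L.
The penult (syllable 5, gla) is light, so stress falls on the antepenult (syllable 4, di).
Stress on syllable 4: se.sir.dir.ˈdi.gla.ta.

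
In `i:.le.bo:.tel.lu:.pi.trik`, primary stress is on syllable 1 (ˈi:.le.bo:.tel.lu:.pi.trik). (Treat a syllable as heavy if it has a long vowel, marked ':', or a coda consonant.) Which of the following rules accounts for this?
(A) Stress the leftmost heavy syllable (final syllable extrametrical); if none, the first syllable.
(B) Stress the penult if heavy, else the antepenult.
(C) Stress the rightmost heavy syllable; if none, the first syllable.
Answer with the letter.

A

Rule A → syllable 1 ✓.
Rule B → syllable 5 (observed: 1).
Rule C → syllable 7 (observed: 1).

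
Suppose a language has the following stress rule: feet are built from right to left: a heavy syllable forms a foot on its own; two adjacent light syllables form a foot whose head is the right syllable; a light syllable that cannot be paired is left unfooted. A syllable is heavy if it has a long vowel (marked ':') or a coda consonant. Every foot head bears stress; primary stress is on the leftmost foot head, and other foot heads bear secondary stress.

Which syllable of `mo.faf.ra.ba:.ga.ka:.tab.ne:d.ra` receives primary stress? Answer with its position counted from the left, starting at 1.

2

Weights: 1 mo L, 2 faf H, 3 ra L, 4 ba: H, 5 ga L, 6 ka: H, 7 tab H, 8 ne:d H, 9 ra L.
Parse right to left (heavy = foot alone; LL = one foot; stranded L unfooted): mo (ˈfaf) ra (ˈba:) ga (ˈka:) (ˈtab) (ˈne:d) ra.
Foot heads: 2, 4, 6, 7, 8.
Primary stress on the leftmost head = syllable 2.
Primary stress: syllable 2 → mo.ˈfaf.ra.ba:.ga.ka:.tab.ne:d.ra.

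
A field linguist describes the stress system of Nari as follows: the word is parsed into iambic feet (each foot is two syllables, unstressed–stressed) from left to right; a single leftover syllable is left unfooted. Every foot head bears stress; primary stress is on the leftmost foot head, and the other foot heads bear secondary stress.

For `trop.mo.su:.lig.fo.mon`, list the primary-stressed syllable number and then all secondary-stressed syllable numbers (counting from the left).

Parse left to right into iambic (σˈσ) feet: (trop.ˈmo) (su:.ˈlig) (fo.ˈmon).
Foot heads (stressed positions): 2, 4, 6.
End Rule Leftmost: primary stress on the leftmost head = syllable 2.
Secondary stress on 4, 6: trop.ˈmo.su:.ˌlig.fo.ˌmon.

primary 2, secondary 4, 6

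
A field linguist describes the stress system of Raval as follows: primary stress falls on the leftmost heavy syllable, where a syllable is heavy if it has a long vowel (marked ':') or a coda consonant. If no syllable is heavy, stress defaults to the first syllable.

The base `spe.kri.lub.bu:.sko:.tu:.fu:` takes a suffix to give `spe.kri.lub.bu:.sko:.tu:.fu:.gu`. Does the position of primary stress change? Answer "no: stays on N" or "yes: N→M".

no: stays on 3

Base `spe.kri.lub.bu:.sko:.tu:.fu:` (7 syllables):
  Weights: 1 spe L, 2 kri L, 3 lub H, 4 bu: H, 5 sko: H, 6 tu: H, 7 fu: H.
  Heavy syllables in the domain: 3, 4, 5, 6, 7. The leftmost is syllable 3 (lub).
  → primary stress on syllable 3.
Suffixed `spe.kri.lub.bu:.sko:.tu:.fu:.gu` (8 syllables):
  Weights: 1 spe L, 2 kri L, 3 lub H, 4 bu: H, 5 sko: H, 6 tu: H, 7 fu: H, 8 gu L.
  Heavy syllables in the domain: 3, 4, 5, 6, 7. The leftmost is syllable 3 (lub).
  → primary stress on syllable 3.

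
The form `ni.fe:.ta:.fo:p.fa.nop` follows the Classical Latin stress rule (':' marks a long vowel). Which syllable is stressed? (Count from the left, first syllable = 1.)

4

Classical Latin: stress the penult if heavy (long vowel or closed), else the antepenult.
Weights: 4 fo:p H, 5 fa L, 6 nop H.
The penult (syllable 5, fa) is light, so stress falls on the antepenult (syllable 4, fo:p).
Stress on syllable 4: ni.fe:.ta:.ˈfo:p.fa.nop.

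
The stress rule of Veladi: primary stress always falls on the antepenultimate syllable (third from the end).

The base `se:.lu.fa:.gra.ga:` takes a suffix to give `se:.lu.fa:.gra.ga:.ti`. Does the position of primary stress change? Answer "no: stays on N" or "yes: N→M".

yes: 3→4

Base `se:.lu.fa:.gra.ga:` (5 syllables):
  The word has 5 syllables; the antepenultimate syllable (third from the end) is syllable 3 (fa:).
  → primary stress on syllable 3.
Suffixed `se:.lu.fa:.gra.ga:.ti` (6 syllables):
  The word has 6 syllables; the antepenultimate syllable (third from the end) is syllable 4 (gra).
  → primary stress on syllable 4.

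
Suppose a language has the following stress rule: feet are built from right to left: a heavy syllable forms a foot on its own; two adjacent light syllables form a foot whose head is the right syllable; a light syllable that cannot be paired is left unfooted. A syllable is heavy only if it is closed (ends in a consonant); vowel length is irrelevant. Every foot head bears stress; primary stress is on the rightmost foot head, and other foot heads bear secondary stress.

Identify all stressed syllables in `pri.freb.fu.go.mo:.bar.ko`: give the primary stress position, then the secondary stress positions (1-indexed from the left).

Weights: 1 pri L, 2 freb H, 3 fu L, 4 go L, 5 mo: L, 6 bar H, 7 ko L.
Parse right to left (heavy = foot alone; LL = one foot; stranded L unfooted): pri (ˈfreb) fu (go.ˈmo:) (ˈbar) ko.
Foot heads: 2, 5, 6.
Primary stress on the rightmost head = syllable 6.
Secondary stress on 2, 5: pri.ˌfreb.fu.go.ˌmo:.ˈbar.ko.

primary 6, secondary 2, 5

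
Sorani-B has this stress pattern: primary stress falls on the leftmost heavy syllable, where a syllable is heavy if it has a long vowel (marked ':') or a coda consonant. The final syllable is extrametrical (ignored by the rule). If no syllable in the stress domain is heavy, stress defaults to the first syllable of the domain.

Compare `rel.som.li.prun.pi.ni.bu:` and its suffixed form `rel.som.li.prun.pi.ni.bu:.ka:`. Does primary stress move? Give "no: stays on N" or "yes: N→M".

Base `rel.som.li.prun.pi.ni.bu:` (7 syllables):
  The final syllable (7, bu:) is extrametrical; the stress domain is syllables 1–6.
  Weights: 1 rel H, 2 som H, 3 li L, 4 prun H, 5 pi L, 6 ni L.
  Heavy syllables in the domain: 1, 2, 4. The leftmost is syllable 1 (rel).
  → primary stress on syllable 1.
Suffixed `rel.som.li.prun.pi.ni.bu:.ka:` (8 syllables):
  The final syllable (8, ka:) is extrametrical; the stress domain is syllables 1–7.
  Weights: 1 rel H, 2 som H, 3 li L, 4 prun H, 5 pi L, 6 ni L, 7 bu: H.
  Heavy syllables in the domain: 1, 2, 4, 7. The leftmost is syllable 1 (rel).
  → primary stress on syllable 1.

no: stays on 1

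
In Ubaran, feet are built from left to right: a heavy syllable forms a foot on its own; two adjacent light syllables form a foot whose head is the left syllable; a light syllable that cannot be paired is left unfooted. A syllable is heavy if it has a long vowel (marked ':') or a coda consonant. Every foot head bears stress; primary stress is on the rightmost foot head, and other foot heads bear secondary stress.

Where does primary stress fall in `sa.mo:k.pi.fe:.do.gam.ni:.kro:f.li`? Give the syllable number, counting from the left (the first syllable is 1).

Weights: 1 sa L, 2 mo:k H, 3 pi L, 4 fe: H, 5 do L, 6 gam H, 7 ni: H, 8 kro:f H, 9 li L.
Parse left to right (heavy = foot alone; LL = one foot; stranded L unfooted): sa (ˈmo:k) pi (ˈfe:) do (ˈgam) (ˈni:) (ˈkro:f) li.
Foot heads: 2, 4, 6, 7, 8.
Primary stress on the rightmost head = syllable 8.
Primary stress: syllable 8 → sa.mo:k.pi.fe:.do.gam.ni:.ˈkro:f.li.

8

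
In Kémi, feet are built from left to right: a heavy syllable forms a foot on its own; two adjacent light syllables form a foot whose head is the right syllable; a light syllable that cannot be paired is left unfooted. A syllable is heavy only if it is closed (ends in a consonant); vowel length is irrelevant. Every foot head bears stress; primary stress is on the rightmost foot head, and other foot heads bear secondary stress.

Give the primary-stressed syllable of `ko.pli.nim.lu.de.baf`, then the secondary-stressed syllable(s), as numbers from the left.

primary 6, secondary 2, 3, 5

Weights: 1 ko L, 2 pli L, 3 nim H, 4 lu L, 5 de L, 6 baf H.
Parse left to right (heavy = foot alone; LL = one foot; stranded L unfooted): (ko.ˈpli) (ˈnim) (lu.ˈde) (ˈbaf).
Foot heads: 2, 3, 5, 6.
Primary stress on the rightmost head = syllable 6.
Secondary stress on 2, 3, 5: ko.ˌpli.ˌnim.lu.ˌde.ˈbaf.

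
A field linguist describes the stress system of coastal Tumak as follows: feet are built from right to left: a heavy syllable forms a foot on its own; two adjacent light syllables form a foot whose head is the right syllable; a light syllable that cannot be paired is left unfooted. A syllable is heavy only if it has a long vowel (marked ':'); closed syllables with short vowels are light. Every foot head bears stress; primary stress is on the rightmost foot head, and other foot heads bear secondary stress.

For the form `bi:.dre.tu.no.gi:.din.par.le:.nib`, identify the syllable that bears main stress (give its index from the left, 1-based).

Weights: 1 bi: H, 2 dre L, 3 tu L, 4 no L, 5 gi: H, 6 din L, 7 par L, 8 le: H, 9 nib L.
Parse right to left (heavy = foot alone; LL = one foot; stranded L unfooted): (ˈbi:) dre (tu.ˈno) (ˈgi:) (din.ˈpar) (ˈle:) nib.
Foot heads: 1, 4, 5, 7, 8.
Primary stress on the rightmost head = syllable 8.
Primary stress: syllable 8 → bi:.dre.tu.no.gi:.din.par.ˈle:.nib.

8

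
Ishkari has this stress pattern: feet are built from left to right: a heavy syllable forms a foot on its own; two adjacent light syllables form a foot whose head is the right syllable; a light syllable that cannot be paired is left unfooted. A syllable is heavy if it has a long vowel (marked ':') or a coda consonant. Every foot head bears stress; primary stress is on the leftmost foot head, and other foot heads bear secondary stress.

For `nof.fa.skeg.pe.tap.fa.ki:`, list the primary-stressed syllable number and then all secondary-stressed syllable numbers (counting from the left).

primary 1, secondary 3, 5, 7

Weights: 1 nof H, 2 fa L, 3 skeg H, 4 pe L, 5 tap H, 6 fa L, 7 ki: H.
Parse left to right (heavy = foot alone; LL = one foot; stranded L unfooted): (ˈnof) fa (ˈskeg) pe (ˈtap) fa (ˈki:).
Foot heads: 1, 3, 5, 7.
Primary stress on the leftmost head = syllable 1.
Secondary stress on 3, 5, 7: ˈnof.fa.ˌskeg.pe.ˌtap.fa.ˌki:.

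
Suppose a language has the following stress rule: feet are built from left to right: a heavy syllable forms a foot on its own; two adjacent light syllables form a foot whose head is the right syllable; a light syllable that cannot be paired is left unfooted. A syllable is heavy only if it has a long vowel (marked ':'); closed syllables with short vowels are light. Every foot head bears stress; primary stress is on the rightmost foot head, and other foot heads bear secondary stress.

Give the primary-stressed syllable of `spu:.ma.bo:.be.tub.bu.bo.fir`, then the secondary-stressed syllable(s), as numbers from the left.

Weights: 1 spu: H, 2 ma L, 3 bo: H, 4 be L, 5 tub L, 6 bu L, 7 bo L, 8 fir L.
Parse left to right (heavy = foot alone; LL = one foot; stranded L unfooted): (ˈspu:) ma (ˈbo:) (be.ˈtub) (bu.ˈbo) fir.
Foot heads: 1, 3, 5, 7.
Primary stress on the rightmost head = syllable 7.
Secondary stress on 1, 3, 5: ˌspu:.ma.ˌbo:.be.ˌtub.bu.ˈbo.fir.

primary 7, secondary 1, 3, 5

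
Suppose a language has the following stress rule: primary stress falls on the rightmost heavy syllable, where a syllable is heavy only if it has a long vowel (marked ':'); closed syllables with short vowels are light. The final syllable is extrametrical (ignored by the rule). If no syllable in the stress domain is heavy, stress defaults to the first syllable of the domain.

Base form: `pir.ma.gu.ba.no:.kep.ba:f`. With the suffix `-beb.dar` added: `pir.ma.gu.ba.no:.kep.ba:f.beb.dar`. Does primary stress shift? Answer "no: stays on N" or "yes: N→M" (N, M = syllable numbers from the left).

yes: 5→7

Base `pir.ma.gu.ba.no:.kep.ba:f` (7 syllables):
  The final syllable (7, ba:f) is extrametrical; the stress domain is syllables 1–6.
  Weights: 1 pir L, 2 ma L, 3 gu L, 4 ba L, 5 no: H, 6 kep L.
  Heavy syllables in the domain: 5. The rightmost is syllable 5 (no:).
  → primary stress on syllable 5.
Suffixed `pir.ma.gu.ba.no:.kep.ba:f.beb.dar` (9 syllables):
  The final syllable (9, dar) is extrametrical; the stress domain is syllables 1–8.
  Weights: 1 pir L, 2 ma L, 3 gu L, 4 ba L, 5 no: H, 6 kep L, 7 ba:f H, 8 beb L.
  Heavy syllables in the domain: 5, 7. The rightmost is syllable 7 (ba:f).
  → primary stress on syllable 7.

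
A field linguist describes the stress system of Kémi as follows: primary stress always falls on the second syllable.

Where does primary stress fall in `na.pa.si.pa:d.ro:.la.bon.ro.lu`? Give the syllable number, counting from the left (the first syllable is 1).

2

The word has 9 syllables; the second syllable is syllable 2 (pa).
Primary stress: syllable 2 → na.ˈpa.si.pa:d.ro:.la.bon.ro.lu.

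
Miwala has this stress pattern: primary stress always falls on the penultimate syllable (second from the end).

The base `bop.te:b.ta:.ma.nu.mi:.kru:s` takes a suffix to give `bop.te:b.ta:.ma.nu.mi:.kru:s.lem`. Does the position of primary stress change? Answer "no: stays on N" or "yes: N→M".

yes: 6→7

Base `bop.te:b.ta:.ma.nu.mi:.kru:s` (7 syllables):
  The word has 7 syllables; the penultimate syllable (second from the end) is syllable 6 (mi:).
  → primary stress on syllable 6.
Suffixed `bop.te:b.ta:.ma.nu.mi:.kru:s.lem` (8 syllables):
  The word has 8 syllables; the penultimate syllable (second from the end) is syllable 7 (kru:s).
  → primary stress on syllable 7.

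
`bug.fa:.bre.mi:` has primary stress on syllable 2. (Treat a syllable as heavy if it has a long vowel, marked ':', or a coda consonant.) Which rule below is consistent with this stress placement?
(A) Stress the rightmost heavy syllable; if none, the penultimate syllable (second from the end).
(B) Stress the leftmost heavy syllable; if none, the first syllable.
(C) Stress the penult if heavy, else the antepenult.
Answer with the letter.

C

Rule A → syllable 4 (observed: 2).
Rule B → syllable 1 (observed: 2).
Rule C → syllable 2 ✓.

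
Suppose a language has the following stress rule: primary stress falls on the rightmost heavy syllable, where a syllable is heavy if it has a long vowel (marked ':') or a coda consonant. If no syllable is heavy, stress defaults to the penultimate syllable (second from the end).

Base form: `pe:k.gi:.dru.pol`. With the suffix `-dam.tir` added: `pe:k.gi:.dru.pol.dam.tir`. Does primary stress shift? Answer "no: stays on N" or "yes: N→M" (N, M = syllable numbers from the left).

yes: 4→6

Base `pe:k.gi:.dru.pol` (4 syllables):
  Weights: 1 pe:k H, 2 gi: H, 3 dru L, 4 pol H.
  Heavy syllables in the domain: 1, 2, 4. The rightmost is syllable 4 (pol).
  → primary stress on syllable 4.
Suffixed `pe:k.gi:.dru.pol.dam.tir` (6 syllables):
  Weights: 1 pe:k H, 2 gi: H, 3 dru L, 4 pol H, 5 dam H, 6 tir H.
  Heavy syllables in the domain: 1, 2, 4, 5, 6. The rightmost is syllable 6 (tir).
  → primary stress on syllable 6.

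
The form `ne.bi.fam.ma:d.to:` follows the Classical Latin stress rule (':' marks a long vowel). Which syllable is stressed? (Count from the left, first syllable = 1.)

4

Classical Latin: stress the penult if heavy (long vowel or closed), else the antepenult.
Weights: 3 fam H, 4 ma:d H, 5 to: H.
The penult (syllable 4, ma:d) is heavy, so it takes stress.
Stress on syllable 4: ne.bi.fam.ˈma:d.to:.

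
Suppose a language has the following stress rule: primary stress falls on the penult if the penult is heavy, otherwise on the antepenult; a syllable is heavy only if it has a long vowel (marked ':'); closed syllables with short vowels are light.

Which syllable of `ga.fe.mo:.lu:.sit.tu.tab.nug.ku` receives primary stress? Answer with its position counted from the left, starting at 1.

7

Weights: 7 tab L, 8 nug L, 9 ku L.
The penult (syllable 8, nug) is light, so stress falls on the antepenult (syllable 7, tab).
Primary stress: syllable 7 → ga.fe.mo:.lu:.sit.tu.ˈtab.nug.ku.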